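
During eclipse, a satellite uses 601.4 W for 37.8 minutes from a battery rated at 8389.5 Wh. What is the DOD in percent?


E_used = P * t / 60 = 601.4 * 37.8 / 60 = 378.8820 Wh
DOD = E_used / E_total * 100 = 378.8820 / 8389.5 * 100
DOD = 4.5161 %

4.5161 %


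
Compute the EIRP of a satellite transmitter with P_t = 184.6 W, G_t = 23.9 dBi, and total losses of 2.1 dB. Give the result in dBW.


Pt = 184.6 W = 22.6623 dBW
EIRP = Pt_dBW + Gt - losses = 22.6623 + 23.9 - 2.1 = 44.4623 dBW

44.4623 dBW


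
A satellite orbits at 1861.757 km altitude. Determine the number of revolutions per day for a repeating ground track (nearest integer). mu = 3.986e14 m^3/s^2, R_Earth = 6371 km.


r = 8.232757e+06 m
T = 2*pi*sqrt(r^3/mu) = 7434.1131 s = 123.9019 min
revs/day = 1440 / 123.9019 = 11.6221
Rounded: 12 revolutions per day

12 revolutions per day


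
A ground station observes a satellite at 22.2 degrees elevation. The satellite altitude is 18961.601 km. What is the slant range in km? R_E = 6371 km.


h = 18961.601 km, el = 22.2 deg
d = -R_E*sin(el) + sqrt((R_E*sin(el))^2 + 2*R_E*h + h^2)
d = -6371.0000*sin(0.3874631) + sqrt((6371.0000*0.3778408)^2 + 2*6371.0000*18961.601 + 18961.601^2)
d = 22229.0455 km

22229.0455 km


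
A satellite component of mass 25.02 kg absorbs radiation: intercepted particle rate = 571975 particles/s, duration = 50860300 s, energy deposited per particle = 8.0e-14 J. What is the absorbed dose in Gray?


Total energy deposited = rate * time * E_per
  = 571975 * 50860300 * 8.0e-14 = 2.3273 J
Dose = E_total / mass = 2.3273 / 25.02
Dose = 0.09301621 Gy

0.0930 Gy


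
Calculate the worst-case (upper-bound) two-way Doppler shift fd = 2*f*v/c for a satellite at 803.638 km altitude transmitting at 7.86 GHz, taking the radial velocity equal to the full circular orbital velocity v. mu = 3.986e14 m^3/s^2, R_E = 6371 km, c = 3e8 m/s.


r = 7.174638e+06 m
v = sqrt(mu/r) = 7453.6441 m/s (worst-case radial velocity)
f = 7.86 GHz = 7.86e+09 Hz
fd = 2*f*v/c = 2*7.86e+09*7453.6441/3.0e+08
fd = 390570.9495 Hz

390570.9495 Hz


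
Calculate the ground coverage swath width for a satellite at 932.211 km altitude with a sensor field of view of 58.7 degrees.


FOV = 58.7 deg = 1.0245 rad
swath = 2 * alt * tan(FOV/2) = 2 * 932.211 * tan(0.5122541)
swath = 2 * 932.211 * 0.5623219
swath = 1048.4053 km

1048.4053 km


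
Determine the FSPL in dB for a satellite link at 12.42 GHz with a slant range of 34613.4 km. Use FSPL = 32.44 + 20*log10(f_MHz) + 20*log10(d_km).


f = 12.42 GHz = 12420.0000 MHz
d = 34613.4 km
FSPL = 32.44 + 20*log10(12420.0000) + 20*log10(34613.4)
FSPL = 32.44 + 81.8824 + 90.7849
FSPL = 205.1073 dB

205.1073 dB


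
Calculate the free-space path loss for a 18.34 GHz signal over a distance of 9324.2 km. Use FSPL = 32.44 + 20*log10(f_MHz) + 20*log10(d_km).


f = 18.34 GHz = 18340.0000 MHz
d = 9324.2 km
FSPL = 32.44 + 20*log10(18340.0000) + 20*log10(9324.2)
FSPL = 32.44 + 85.2680 + 79.3922
FSPL = 197.1002 dB

197.1002 dB


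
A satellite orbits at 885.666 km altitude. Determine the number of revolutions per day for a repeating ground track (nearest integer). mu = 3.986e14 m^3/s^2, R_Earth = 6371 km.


r = 7.256666e+06 m
T = 2*pi*sqrt(r^3/mu) = 6152.0084 s = 102.5335 min
revs/day = 1440 / 102.5335 = 14.0442
Rounded: 14 revolutions per day

14 revolutions per day


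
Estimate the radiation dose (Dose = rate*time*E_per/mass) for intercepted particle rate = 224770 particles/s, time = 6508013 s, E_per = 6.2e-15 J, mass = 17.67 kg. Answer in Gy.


Total energy deposited = rate * time * E_per
  = 224770 * 6508013 * 6.2e-15 = 0.009069398 J
Dose = E_total / mass = 0.009069398 / 17.67
Dose = 5.1326529e-04 Gy

5.1327e-04 Gy


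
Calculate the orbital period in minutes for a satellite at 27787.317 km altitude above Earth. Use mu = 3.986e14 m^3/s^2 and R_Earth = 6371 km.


r = 34158.3170 km = 3.4158317e+07 m
T = 2*pi*sqrt(r^3/mu) = 2*pi*sqrt(3.9855604e+22 / 3.986e14)
T = 62828.3881 s = 1047.1398 min

1047.1398 minutes


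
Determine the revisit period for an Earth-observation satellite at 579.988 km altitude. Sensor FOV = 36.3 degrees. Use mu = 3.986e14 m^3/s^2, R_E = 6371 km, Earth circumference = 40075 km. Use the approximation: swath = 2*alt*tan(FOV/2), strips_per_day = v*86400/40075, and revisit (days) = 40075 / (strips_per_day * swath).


swath = 2*579.988*tan(0.3167773) = 380.2593 km
v = sqrt(mu/r) = 7572.6063 m/s = 7.5726 km/s
strips/day = v*86400/40075 = 7.5726*86400/40075 = 16.3262
coverage/day = strips * swath = 16.3262 * 380.2593 = 6208.1967 km
revisit = 40075 / 6208.1967 = 6.4552 days

6.4552 days


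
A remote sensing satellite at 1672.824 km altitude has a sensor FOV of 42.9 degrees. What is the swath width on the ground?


FOV = 42.9 deg = 0.7487462 rad
swath = 2 * alt * tan(FOV/2) = 2 * 1672.824 * tan(0.3743731)
swath = 2 * 1672.824 * 0.3929027
swath = 1314.5143 km

1314.5143 km


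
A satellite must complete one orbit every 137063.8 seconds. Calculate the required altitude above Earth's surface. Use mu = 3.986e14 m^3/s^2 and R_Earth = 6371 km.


T = 137063.8 s
r = (mu*T^2/(4*pi^2))^(1/3) = (3.986e14 * 137063.8^2 / (4*pi^2))^(1/3)
r = 5.7456747e+07 m = 57456.7466 km
alt = r - R_E = 57456.7466 - 6371 = 51085.7466 km

51085.7466 km


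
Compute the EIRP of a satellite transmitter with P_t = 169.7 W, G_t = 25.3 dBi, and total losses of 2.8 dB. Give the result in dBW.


Pt = 169.7 W = 22.2968 dBW
EIRP = Pt_dBW + Gt - losses = 22.2968 + 25.3 - 2.8 = 44.7968 dBW

44.7968 dBW


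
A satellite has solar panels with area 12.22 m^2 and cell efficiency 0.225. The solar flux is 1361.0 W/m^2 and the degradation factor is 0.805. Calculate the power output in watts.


P = area * eta * S * degradation
P = 12.22 * 0.225 * 1361.0 * 0.805
P = 3012.3659 W

3012.3659 W


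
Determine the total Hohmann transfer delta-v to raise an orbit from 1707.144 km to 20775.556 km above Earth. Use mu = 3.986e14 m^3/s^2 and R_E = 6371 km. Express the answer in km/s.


r1 = 8078.1440 km = 8.078144e+06 m
r2 = 27146.5560 km = 2.7146556e+07 m
dv1 = sqrt(mu/r1)*(sqrt(2*r2/(r1+r2)) - 1) = 1696.4467 m/s
dv2 = sqrt(mu/r2)*(1 - sqrt(2*r1/(r1+r2))) = 1236.7487 m/s
total dv = |dv1| + |dv2| = 1696.4467 + 1236.7487 = 2933.1954 m/s = 2.9332 km/s

2.9332 km/s


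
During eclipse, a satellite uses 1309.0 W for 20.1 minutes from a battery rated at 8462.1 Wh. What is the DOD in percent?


E_used = P * t / 60 = 1309.0 * 20.1 / 60 = 438.5150 Wh
DOD = E_used / E_total * 100 = 438.5150 / 8462.1 * 100
DOD = 5.1821 %

5.1821 %


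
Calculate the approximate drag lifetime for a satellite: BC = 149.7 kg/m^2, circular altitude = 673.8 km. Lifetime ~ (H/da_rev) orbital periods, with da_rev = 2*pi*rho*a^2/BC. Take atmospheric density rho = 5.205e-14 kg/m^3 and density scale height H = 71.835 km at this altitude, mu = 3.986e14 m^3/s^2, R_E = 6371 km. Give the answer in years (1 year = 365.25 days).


a = R_E + alt = 7044.8000 km = 7.0448e+06 m
da_rev = 2*pi*rho*a^2/BC = 2*pi*5.205e-14*(7.0448e+06)^2/149.7 = 0.108421681 m per revolution
N = H/da_rev = 71835.0000 m / 0.108421681 m = 662551.9828 revolutions
P = 2*pi*sqrt(a^3/mu) = 5884.5631 s
lifetime = N*P = 662551.9828 * 5884.5631 = 3.8988289e+09 s = 45125.3350 days
years = 45125.3350 / 365.25 = 123.5464 years

123.5464 years


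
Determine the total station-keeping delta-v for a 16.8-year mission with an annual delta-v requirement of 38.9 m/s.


dV = rate * years = 38.9 * 16.8
dV = 653.5200 m/s

653.5200 m/s


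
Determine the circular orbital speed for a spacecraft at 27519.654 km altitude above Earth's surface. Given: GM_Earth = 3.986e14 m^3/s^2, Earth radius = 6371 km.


r = R_E + alt = 6371.0 + 27519.654 = 33890.6540 km = 3.3890654e+07 m
v = sqrt(mu/r) = sqrt(3.986e14 / 3.3890654e+07) = 3429.4831 m/s = 3.4295 km/s

3.4295 km/s


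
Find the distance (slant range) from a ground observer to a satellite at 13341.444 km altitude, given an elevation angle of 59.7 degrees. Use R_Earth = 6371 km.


h = 13341.444 km, el = 59.7 deg
d = -R_E*sin(el) + sqrt((R_E*sin(el))^2 + 2*R_E*h + h^2)
d = -6371.0000*sin(1.0420) + sqrt((6371.0000*0.8633956)^2 + 2*6371.0000*13341.444 + 13341.444^2)
d = 13947.9170 km

13947.9170 km


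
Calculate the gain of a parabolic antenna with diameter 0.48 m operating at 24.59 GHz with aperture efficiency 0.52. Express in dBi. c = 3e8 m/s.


lambda = c/f = 3e8 / 2.459e+10 = 0.01220008 m
G = eta*(pi*D/lambda)^2 = 0.52*(pi*0.48/0.01220008)^2
G = 7944.3819 (linear)
G = 10*log10(7944.3819) = 39.0006 dBi

39.0006 dBi


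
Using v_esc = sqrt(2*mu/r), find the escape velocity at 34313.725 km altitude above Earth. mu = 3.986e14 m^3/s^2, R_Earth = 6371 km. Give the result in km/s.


r = 6371.0 + 34313.725 = 40684.7250 km = 4.0684725e+07 m
v_esc = sqrt(2*mu/r) = sqrt(2*3.986e14 / 4.0684725e+07)
v_esc = 4426.5763 m/s = 4.4266 km/s

4.4266 km/s


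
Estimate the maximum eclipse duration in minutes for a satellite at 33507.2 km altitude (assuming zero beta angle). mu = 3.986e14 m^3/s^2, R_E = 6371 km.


r = 39878.2000 km
T = 1320.8798 min
Eclipse fraction = arcsin(R_E/r)/pi = arcsin(6371.0000/39878.2000)/pi
= arcsin(0.1597615)/pi = 0.05107251
Eclipse duration = 0.05107251 * 1320.8798 = 67.4606 min

67.4606 minutes


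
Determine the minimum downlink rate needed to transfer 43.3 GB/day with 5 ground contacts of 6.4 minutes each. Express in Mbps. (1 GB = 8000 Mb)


total contact time = 5 * 6.4 * 60 = 1920.0000 s
data = 43.3 GB = 346400.0000 Mb
rate = 346400.0000 / 1920.0000 = 180.4167 Mbps

180.4167 Mbps


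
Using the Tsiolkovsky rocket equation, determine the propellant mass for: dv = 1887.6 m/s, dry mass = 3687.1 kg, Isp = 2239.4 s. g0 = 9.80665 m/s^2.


ve = Isp * g0 = 2239.4 * 9.80665 = 21961.012010 m/s
mass ratio = exp(dv/ve) = exp(1887.6/21961.012010) = 1.08975437
m_prop = m_dry * (mr - 1) = 3687.1 * (1.08975437 - 1)
m_prop = 330.9333 kg

330.9333 kg


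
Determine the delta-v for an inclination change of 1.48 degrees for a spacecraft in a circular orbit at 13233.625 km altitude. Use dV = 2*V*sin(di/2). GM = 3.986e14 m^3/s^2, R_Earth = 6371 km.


r = 19604.6250 km = 1.9604625e+07 m
V = sqrt(mu/r) = 4509.0949 m/s
di = 1.48 deg = 0.02583087 rad
dV = 2*V*sin(di/2) = 2*4509.0949*sin(0.01291544)
dV = 116.4706 m/s = 0.1164706 km/s

0.1165 km/s


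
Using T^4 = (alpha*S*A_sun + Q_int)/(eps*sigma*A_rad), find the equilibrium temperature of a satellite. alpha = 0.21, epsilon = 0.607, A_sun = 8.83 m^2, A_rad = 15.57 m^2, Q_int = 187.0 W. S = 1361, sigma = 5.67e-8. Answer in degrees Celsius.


Numerator = alpha*S*A_sun + Q_int = 0.21*1361*8.83 + 187.0 = 2710.7023 W
Denominator = eps*sigma*A_rad = 0.607*5.67e-8*15.57 = 5.3587113e-07 W/K^4
T^4 = 5.0584966e+09 K^4
T = 266.6892 K = -6.4608 C

-6.4608 degrees Celsius


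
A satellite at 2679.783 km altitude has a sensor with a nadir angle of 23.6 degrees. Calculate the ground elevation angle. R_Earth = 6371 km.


r = R_E + alt = 9050.7830 km
Law of sines in the satellite / Earth-center / ground-point triangle:
  sin(nadir)/R_E = sin(90 + el)/r  =>  cos(el) = (r/R_E)*sin(nadir)
cos(el) = (9050.7830 / 6371.0000) * sin(23.6 deg) = 0.5687447
el = arccos(0.5687447) = 55.3373 deg
(Earth-central angle = 90 - nadir - el = 11.0627 deg)

55.3373 degrees


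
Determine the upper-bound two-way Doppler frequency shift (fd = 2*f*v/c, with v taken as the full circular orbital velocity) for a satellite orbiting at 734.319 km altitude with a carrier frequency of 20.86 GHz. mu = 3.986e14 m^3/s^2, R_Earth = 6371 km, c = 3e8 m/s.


r = 7.105319e+06 m
v = sqrt(mu/r) = 7489.9144 m/s (worst-case radial velocity)
f = 20.86 GHz = 2.086e+10 Hz
fd = 2*f*v/c = 2*2.086e+10*7489.9144/3.0e+08
fd = 1.0415974e+06 Hz

1.0416e+06 Hz


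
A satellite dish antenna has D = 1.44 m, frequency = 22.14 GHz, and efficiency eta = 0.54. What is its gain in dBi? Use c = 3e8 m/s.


lambda = c/f = 3e8 / 2.214e+10 = 0.01355014 m
G = eta*(pi*D/lambda)^2 = 0.54*(pi*1.44/0.01355014)^2
G = 60190.9521 (linear)
G = 10*log10(60190.9521) = 47.7953 dBi

47.7953 dBi


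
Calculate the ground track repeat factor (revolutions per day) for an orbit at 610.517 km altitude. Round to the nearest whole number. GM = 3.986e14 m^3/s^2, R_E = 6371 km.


r = 6.981517e+06 m
T = 2*pi*sqrt(r^3/mu) = 5805.4504 s = 96.7575 min
revs/day = 1440 / 96.7575 = 14.8826
Rounded: 15 revolutions per day

15 revolutions per day


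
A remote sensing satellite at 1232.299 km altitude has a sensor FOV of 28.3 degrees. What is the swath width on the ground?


FOV = 28.3 deg = 0.4939282 rad
swath = 2 * alt * tan(FOV/2) = 2 * 1232.299 * tan(0.2469641)
swath = 2 * 1232.299 * 0.2521106
swath = 621.3512 km

621.3512 km


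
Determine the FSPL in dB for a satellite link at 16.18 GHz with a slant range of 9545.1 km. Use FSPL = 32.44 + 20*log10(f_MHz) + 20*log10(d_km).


f = 16.18 GHz = 16180.0000 MHz
d = 9545.1 km
FSPL = 32.44 + 20*log10(16180.0000) + 20*log10(9545.1)
FSPL = 32.44 + 84.1796 + 79.5956
FSPL = 196.2152 dB

196.2152 dB


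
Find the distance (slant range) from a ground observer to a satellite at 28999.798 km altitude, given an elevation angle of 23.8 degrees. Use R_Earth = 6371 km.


h = 28999.798 km, el = 23.8 deg
d = -R_E*sin(el) + sqrt((R_E*sin(el))^2 + 2*R_E*h + h^2)
d = -6371.0000*sin(0.4153884) + sqrt((6371.0000*0.4035453)^2 + 2*6371.0000*28999.798 + 28999.798^2)
d = 32316.1694 km

32316.1694 km


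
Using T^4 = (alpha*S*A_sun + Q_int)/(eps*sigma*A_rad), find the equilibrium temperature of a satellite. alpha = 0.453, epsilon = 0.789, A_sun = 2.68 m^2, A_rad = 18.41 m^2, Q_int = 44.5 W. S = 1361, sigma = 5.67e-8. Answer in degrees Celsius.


Numerator = alpha*S*A_sun + Q_int = 0.453*1361*2.68 + 44.5 = 1696.8084 W
Denominator = eps*sigma*A_rad = 0.789*5.67e-8*18.41 = 8.2359528e-07 W/K^4
T^4 = 2.0602455e+09 K^4
T = 213.0491 K = -60.1009 C

-60.1009 degrees Celsius


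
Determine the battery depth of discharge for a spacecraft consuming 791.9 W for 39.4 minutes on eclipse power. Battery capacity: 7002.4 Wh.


E_used = P * t / 60 = 791.9 * 39.4 / 60 = 520.0143 Wh
DOD = E_used / E_total * 100 = 520.0143 / 7002.4 * 100
DOD = 7.4262 %

7.4262 %


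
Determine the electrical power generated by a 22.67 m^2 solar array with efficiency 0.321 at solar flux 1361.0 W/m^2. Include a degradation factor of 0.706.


P = area * eta * S * degradation
P = 22.67 * 0.321 * 1361.0 * 0.706
P = 6992.2891 W

6992.2891 W


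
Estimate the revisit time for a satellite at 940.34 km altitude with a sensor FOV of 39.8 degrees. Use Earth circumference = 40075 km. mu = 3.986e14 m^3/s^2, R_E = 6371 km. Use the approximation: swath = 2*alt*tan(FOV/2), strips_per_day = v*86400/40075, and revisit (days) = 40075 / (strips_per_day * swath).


swath = 2*940.34*tan(0.3473205) = 680.7967 km
v = sqrt(mu/r) = 7383.6339 m/s = 7.3836 km/s
strips/day = v*86400/40075 = 7.3836*86400/40075 = 15.9188
coverage/day = strips * swath = 15.9188 * 680.7967 = 10837.4669 km
revisit = 40075 / 10837.4669 = 3.6978 days

3.6978 days


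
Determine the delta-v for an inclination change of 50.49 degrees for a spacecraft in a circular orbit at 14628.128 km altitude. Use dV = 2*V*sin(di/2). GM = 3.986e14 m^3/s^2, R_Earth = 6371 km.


r = 20999.1280 km = 2.0999128e+07 m
V = sqrt(mu/r) = 4356.8039 m/s
di = 50.49 deg = 0.8812167 rad
dV = 2*V*sin(di/2) = 2*4356.8039*sin(0.4406084)
dV = 3716.2650 m/s = 3.7163 km/s

3.7163 km/s


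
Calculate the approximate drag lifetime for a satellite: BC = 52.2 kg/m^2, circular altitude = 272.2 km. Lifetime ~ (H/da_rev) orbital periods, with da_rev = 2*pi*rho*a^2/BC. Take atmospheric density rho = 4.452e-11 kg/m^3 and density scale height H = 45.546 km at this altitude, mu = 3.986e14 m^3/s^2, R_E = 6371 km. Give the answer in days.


a = R_E + alt = 6643.2000 km = 6.6432e+06 m
da_rev = 2*pi*rho*a^2/BC = 2*pi*4.452e-11*(6.6432e+06)^2/52.2 = 236.493482 m per revolution
N = H/da_rev = 45546.0000 m / 236.493482 m = 192.5888 revolutions
P = 2*pi*sqrt(a^3/mu) = 5388.6157 s
lifetime = N*P = 192.5888 * 5388.6157 = 1.0377871e+06 s = 12.0114 days

12.0114 days


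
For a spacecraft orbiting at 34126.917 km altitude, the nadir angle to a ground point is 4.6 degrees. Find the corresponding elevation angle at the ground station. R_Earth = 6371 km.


r = R_E + alt = 40497.9170 km
Law of sines in the satellite / Earth-center / ground-point triangle:
  sin(nadir)/R_E = sin(90 + el)/r  =>  cos(el) = (r/R_E)*sin(nadir)
cos(el) = (40497.9170 / 6371.0000) * sin(4.6 deg) = 0.5097927
el = arccos(0.5097927) = 59.3500 deg
(Earth-central angle = 90 - nadir - el = 26.0500 deg)

59.3500 degrees


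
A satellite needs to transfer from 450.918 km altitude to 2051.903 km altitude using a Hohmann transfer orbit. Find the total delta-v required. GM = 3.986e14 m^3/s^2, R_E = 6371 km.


r1 = 6821.9180 km = 6.821918e+06 m
r2 = 8422.9030 km = 8.422903e+06 m
dv1 = sqrt(mu/r1)*(sqrt(2*r2/(r1+r2)) - 1) = 391.3566 m/s
dv2 = sqrt(mu/r2)*(1 - sqrt(2*r1/(r1+r2))) = 371.2377 m/s
total dv = |dv1| + |dv2| = 391.3566 + 371.2377 = 762.5943 m/s = 0.7625943 km/s

0.7626 km/s


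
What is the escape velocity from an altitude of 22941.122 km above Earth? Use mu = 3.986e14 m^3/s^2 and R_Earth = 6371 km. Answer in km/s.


r = 6371.0 + 22941.122 = 29312.1220 km = 2.9312122e+07 m
v_esc = sqrt(2*mu/r) = sqrt(2*3.986e14 / 2.9312122e+07)
v_esc = 5215.0685 m/s = 5.2151 km/s

5.2151 km/s


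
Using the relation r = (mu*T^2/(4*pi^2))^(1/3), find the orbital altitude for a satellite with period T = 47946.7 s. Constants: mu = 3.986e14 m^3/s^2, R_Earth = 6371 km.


T = 47946.7 s
r = (mu*T^2/(4*pi^2))^(1/3) = (3.986e14 * 47946.7^2 / (4*pi^2))^(1/3)
r = 2.8525395e+07 m = 28525.3950 km
alt = r - R_E = 28525.3950 - 6371 = 22154.3950 km

22154.3950 km


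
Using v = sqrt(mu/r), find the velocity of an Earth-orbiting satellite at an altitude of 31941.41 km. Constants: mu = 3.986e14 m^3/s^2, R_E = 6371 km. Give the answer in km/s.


r = R_E + alt = 6371.0 + 31941.41 = 38312.4100 km = 3.831241e+07 m
v = sqrt(mu/r) = sqrt(3.986e14 / 3.831241e+07) = 3225.5139 m/s = 3.2255 km/s

3.2255 km/s


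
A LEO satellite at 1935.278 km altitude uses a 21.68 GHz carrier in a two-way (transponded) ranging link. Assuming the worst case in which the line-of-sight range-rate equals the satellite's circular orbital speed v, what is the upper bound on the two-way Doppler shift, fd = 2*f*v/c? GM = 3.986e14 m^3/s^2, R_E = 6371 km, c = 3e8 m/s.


r = 8.306278e+06 m
v = sqrt(mu/r) = 6927.3227 m/s (worst-case radial velocity)
f = 21.68 GHz = 2.168e+10 Hz
fd = 2*f*v/c = 2*2.168e+10*6927.3227/3.0e+08
fd = 1.001229e+06 Hz

1.0012e+06 Hz


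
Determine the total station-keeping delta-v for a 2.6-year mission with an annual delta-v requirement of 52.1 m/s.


dV = rate * years = 52.1 * 2.6
dV = 135.4600 m/s

135.4600 m/s


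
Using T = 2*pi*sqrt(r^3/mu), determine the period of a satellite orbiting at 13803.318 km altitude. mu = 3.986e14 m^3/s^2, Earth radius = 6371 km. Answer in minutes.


r = 20174.3180 km = 2.0174318e+07 m
T = 2*pi*sqrt(r^3/mu) = 2*pi*sqrt(8.2110101e+21 / 3.986e14)
T = 28517.3729 s = 475.2895 min

475.2895 minutes


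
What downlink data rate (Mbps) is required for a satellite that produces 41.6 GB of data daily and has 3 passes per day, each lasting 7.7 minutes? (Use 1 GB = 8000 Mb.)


total contact time = 3 * 7.7 * 60 = 1386.0000 s
data = 41.6 GB = 332800.0000 Mb
rate = 332800.0000 / 1386.0000 = 240.1154 Mbps

240.1154 Mbps


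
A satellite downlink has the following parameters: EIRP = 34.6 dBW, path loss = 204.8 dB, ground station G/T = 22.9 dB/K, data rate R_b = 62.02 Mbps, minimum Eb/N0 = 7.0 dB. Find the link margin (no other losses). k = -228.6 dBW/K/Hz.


C/N0 = EIRP - FSPL + G/T - k = 34.6 - 204.8 + 22.9 - (-228.6)
C/N0 = 81.3000 dB-Hz
R_b = 62.02 Mbps = 6.202e+07 bps -> 10*log10(R_b) = 77.9253 dB-Hz
Eb/N0 = C/N0 - 10*log10(R_b) = 81.3000 - 77.9253 = 3.3747 dB
Margin = Eb/N0 - Eb/N0_req = 3.3747 - 7.0 = -3.6253 dB (negative margin: link does not close)

-3.6253 dB


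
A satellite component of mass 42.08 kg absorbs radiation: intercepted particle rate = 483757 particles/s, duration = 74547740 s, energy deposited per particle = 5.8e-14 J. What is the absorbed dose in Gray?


Total energy deposited = rate * time * E_per
  = 483757 * 74547740 * 5.8e-14 = 2.0917 J
Dose = E_total / mass = 2.0917 / 42.08
Dose = 0.04970659 Gy

0.0497 Gy


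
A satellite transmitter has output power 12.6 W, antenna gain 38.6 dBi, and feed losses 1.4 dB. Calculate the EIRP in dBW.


Pt = 12.6 W = 11.0037 dBW
EIRP = Pt_dBW + Gt - losses = 11.0037 + 38.6 - 1.4 = 48.2037 dBW

48.2037 dBW


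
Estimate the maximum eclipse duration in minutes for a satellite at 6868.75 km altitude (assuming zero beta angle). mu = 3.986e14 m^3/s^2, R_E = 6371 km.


r = 13239.7500 km
T = 252.6851 min
Eclipse fraction = arcsin(R_E/r)/pi = arcsin(6371.0000/13239.7500)/pi
= arcsin(0.4812024)/pi = 0.1597998
Eclipse duration = 0.1597998 * 252.6851 = 40.3790 min

40.3790 minutes


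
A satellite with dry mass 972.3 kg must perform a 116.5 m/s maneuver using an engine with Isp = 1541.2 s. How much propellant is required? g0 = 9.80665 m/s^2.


ve = Isp * g0 = 1541.2 * 9.80665 = 15114.008980 m/s
mass ratio = exp(dv/ve) = exp(116.5/15114.008980) = 1.00773786
m_prop = m_dry * (mr - 1) = 972.3 * (1.00773786 - 1)
m_prop = 7.5235 kg

7.5235 kg


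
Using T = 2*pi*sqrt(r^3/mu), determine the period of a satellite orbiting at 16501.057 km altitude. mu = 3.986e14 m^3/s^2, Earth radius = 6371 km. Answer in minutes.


r = 22872.0570 km = 2.2872057e+07 m
T = 2*pi*sqrt(r^3/mu) = 2*pi*sqrt(1.1965082e+22 / 3.986e14)
T = 34424.6123 s = 573.7435 min

573.7435 minutes


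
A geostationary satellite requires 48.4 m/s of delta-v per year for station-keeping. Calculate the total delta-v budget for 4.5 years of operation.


dV = rate * years = 48.4 * 4.5
dV = 217.8000 m/s

217.8000 m/s


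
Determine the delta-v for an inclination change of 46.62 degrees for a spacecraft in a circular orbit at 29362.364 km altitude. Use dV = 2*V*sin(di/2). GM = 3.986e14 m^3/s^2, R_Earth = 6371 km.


r = 35733.3640 km = 3.5733364e+07 m
V = sqrt(mu/r) = 3339.8864 m/s
di = 46.62 deg = 0.8136725 rad
dV = 2*V*sin(di/2) = 2*3339.8864*sin(0.4068362)
dV = 2643.2248 m/s = 2.6432 km/s

2.6432 km/s


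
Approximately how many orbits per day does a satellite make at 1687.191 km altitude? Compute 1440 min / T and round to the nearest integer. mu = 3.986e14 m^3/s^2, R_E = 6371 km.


r = 8.058191e+06 m
T = 2*pi*sqrt(r^3/mu) = 7198.9235 s = 119.9821 min
revs/day = 1440 / 119.9821 = 12.0018
Rounded: 12 revolutions per day

12 revolutions per day


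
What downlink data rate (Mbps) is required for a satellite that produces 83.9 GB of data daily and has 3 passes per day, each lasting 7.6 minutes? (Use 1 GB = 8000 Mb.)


total contact time = 3 * 7.6 * 60 = 1368.0000 s
data = 83.9 GB = 671200.0000 Mb
rate = 671200.0000 / 1368.0000 = 490.6433 Mbps

490.6433 Mbps


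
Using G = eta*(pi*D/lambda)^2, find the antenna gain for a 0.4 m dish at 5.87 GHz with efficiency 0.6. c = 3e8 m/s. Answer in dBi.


lambda = c/f = 3e8 / 5.87e+09 = 0.05110733 m
G = eta*(pi*D/lambda)^2 = 0.6*(pi*0.4/0.05110733)^2
G = 362.7477 (linear)
G = 10*log10(362.7477) = 25.5960 dBi

25.5960 dBi


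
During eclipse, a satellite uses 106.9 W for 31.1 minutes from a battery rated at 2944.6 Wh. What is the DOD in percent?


E_used = P * t / 60 = 106.9 * 31.1 / 60 = 55.4098 Wh
DOD = E_used / E_total * 100 = 55.4098 / 2944.6 * 100
DOD = 1.8817 %

1.8817 %


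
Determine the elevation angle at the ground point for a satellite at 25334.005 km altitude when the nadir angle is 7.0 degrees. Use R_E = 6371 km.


r = R_E + alt = 31705.0050 km
Law of sines in the satellite / Earth-center / ground-point triangle:
  sin(nadir)/R_E = sin(90 + el)/r  =>  cos(el) = (r/R_E)*sin(nadir)
cos(el) = (31705.0050 / 6371.0000) * sin(7.0 deg) = 0.6064775
el = arccos(0.6064775) = 52.6648 deg
(Earth-central angle = 90 - nadir - el = 30.3352 deg)

52.6648 degrees


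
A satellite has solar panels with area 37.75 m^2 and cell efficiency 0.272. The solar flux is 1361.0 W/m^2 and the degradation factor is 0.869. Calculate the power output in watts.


P = area * eta * S * degradation
P = 37.75 * 0.272 * 1361.0 * 0.869
P = 12144.0560 W

12144.0560 W


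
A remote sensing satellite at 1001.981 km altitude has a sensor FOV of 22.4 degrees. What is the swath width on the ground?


FOV = 22.4 deg = 0.3909538 rad
swath = 2 * alt * tan(FOV/2) = 2 * 1001.981 * tan(0.1954769)
swath = 2 * 1001.981 * 0.1980053
swath = 396.7952 km

396.7952 km


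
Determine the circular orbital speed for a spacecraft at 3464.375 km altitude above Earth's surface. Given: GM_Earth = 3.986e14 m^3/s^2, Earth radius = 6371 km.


r = R_E + alt = 6371.0 + 3464.375 = 9835.3750 km = 9.835375e+06 m
v = sqrt(mu/r) = sqrt(3.986e14 / 9.835375e+06) = 6366.0960 m/s = 6.3661 km/s

6.3661 km/s


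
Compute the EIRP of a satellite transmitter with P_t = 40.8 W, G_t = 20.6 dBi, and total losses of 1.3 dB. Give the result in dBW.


Pt = 40.8 W = 16.1066 dBW
EIRP = Pt_dBW + Gt - losses = 16.1066 + 20.6 - 1.3 = 35.4066 dBW

35.4066 dBW


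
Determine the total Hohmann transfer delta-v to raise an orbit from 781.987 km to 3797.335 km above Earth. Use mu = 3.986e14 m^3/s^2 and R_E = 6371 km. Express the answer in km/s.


r1 = 7152.9870 km = 7.152987e+06 m
r2 = 10168.3350 km = 1.0168335e+07 m
dv1 = sqrt(mu/r1)*(sqrt(2*r2/(r1+r2)) - 1) = 623.7021 m/s
dv2 = sqrt(mu/r2)*(1 - sqrt(2*r1/(r1+r2))) = 571.0048 m/s
total dv = |dv1| + |dv2| = 623.7021 + 571.0048 = 1194.7069 m/s = 1.1947 km/s

1.1947 km/s


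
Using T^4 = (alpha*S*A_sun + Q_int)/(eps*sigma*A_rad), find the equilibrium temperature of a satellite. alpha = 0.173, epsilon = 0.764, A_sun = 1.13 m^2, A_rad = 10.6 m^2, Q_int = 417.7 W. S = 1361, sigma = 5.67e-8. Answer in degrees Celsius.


Numerator = alpha*S*A_sun + Q_int = 0.173*1361*1.13 + 417.7 = 683.7619 W
Denominator = eps*sigma*A_rad = 0.764*5.67e-8*10.6 = 4.5917928e-07 W/K^4
T^4 = 1.4890957e+09 K^4
T = 196.4403 K = -76.7097 C

-76.7097 degrees Celsius


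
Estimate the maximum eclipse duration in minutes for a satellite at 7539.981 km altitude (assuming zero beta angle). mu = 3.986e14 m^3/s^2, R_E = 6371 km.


r = 13910.9810 km
T = 272.1426 min
Eclipse fraction = arcsin(R_E/r)/pi = arcsin(6371.0000/13910.9810)/pi
= arcsin(0.4579835)/pi = 0.1514281
Eclipse duration = 0.1514281 * 272.1426 = 41.2101 min

41.2101 minutes


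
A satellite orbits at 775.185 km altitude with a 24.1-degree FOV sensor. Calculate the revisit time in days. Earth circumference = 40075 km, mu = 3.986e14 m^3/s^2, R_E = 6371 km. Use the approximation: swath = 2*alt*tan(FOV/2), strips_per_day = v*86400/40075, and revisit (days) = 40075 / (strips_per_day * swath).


swath = 2*775.185*tan(0.2103122) = 330.9557 km
v = sqrt(mu/r) = 7468.4679 m/s = 7.4685 km/s
strips/day = v*86400/40075 = 7.4685*86400/40075 = 16.1017
coverage/day = strips * swath = 16.1017 * 330.9557 = 5328.9487 km
revisit = 40075 / 5328.9487 = 7.5202 days

7.5202 days


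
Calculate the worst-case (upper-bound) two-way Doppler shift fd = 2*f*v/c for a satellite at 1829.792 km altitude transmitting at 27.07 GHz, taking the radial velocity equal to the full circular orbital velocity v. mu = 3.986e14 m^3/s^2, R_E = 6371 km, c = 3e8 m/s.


r = 8.200792e+06 m
v = sqrt(mu/r) = 6971.7330 m/s (worst-case radial velocity)
f = 27.07 GHz = 2.707e+10 Hz
fd = 2*f*v/c = 2*2.707e+10*6971.7330/3.0e+08
fd = 1.2581654e+06 Hz

1.2582e+06 Hz


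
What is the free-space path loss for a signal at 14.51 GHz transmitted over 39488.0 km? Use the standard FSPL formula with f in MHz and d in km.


f = 14.51 GHz = 14510.0000 MHz
d = 39488.0 km
FSPL = 32.44 + 20*log10(14510.0000) + 20*log10(39488.0)
FSPL = 32.44 + 83.2333 + 91.9293
FSPL = 207.6027 dB

207.6027 dB


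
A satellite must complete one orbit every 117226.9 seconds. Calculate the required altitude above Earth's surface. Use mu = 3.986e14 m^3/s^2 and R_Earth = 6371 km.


T = 117226.9 s
r = (mu*T^2/(4*pi^2))^(1/3) = (3.986e14 * 117226.9^2 / (4*pi^2))^(1/3)
r = 5.1769906e+07 m = 51769.9056 km
alt = r - R_E = 51769.9056 - 6371 = 45398.9056 km

45398.9056 km


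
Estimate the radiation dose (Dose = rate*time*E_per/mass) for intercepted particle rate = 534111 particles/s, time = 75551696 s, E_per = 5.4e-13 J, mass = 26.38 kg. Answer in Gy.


Total energy deposited = rate * time * E_per
  = 534111 * 75551696 * 5.4e-13 = 21.7906 J
Dose = E_total / mass = 21.7906 / 26.38
Dose = 0.8260279 Gy

0.8260 Gy


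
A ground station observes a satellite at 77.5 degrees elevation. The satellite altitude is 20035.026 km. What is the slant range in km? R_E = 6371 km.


h = 20035.026 km, el = 77.5 deg
d = -R_E*sin(el) + sqrt((R_E*sin(el))^2 + 2*R_E*h + h^2)
d = -6371.0000*sin(1.3526) + sqrt((6371.0000*0.976296)^2 + 2*6371.0000*20035.026 + 20035.026^2)
d = 20150.0152 km

20150.0152 km


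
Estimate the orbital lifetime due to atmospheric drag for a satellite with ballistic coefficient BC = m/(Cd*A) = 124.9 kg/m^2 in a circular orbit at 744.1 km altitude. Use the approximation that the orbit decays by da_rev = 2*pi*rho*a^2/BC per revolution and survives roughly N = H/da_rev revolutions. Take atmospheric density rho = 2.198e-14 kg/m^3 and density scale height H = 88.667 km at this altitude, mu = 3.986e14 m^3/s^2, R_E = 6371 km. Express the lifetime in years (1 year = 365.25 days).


a = R_E + alt = 7115.1000 km = 7.1151e+06 m
da_rev = 2*pi*rho*a^2/BC = 2*pi*2.198e-14*(7.1151e+06)^2/124.9 = 0.0559766797 m per revolution
N = H/da_rev = 88667.0000 m / 0.0559766797 m = 1.5839989e+06 revolutions
P = 2*pi*sqrt(a^3/mu) = 5972.8655 s
lifetime = N*P = 1.5839989e+06 * 5972.8655 = 9.4610124e+09 s = 109502.4588 days
years = 109502.4588 / 365.25 = 299.8014 years

299.8014 years


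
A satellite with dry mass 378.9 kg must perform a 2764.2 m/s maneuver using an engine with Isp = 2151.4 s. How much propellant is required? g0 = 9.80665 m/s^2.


ve = Isp * g0 = 2151.4 * 9.80665 = 21098.026810 m/s
mass ratio = exp(dv/ve) = exp(2764.2/21098.026810) = 1.13998715
m_prop = m_dry * (mr - 1) = 378.9 * (1.13998715 - 1)
m_prop = 53.0411 kg

53.0411 kg


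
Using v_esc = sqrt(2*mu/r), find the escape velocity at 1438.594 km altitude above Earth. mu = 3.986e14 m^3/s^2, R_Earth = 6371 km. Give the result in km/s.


r = 6371.0 + 1438.594 = 7809.5940 km = 7.809594e+06 m
v_esc = sqrt(2*mu/r) = sqrt(2*3.986e14 / 7.809594e+06)
v_esc = 10103.4435 m/s = 10.1034 km/s

10.1034 km/s


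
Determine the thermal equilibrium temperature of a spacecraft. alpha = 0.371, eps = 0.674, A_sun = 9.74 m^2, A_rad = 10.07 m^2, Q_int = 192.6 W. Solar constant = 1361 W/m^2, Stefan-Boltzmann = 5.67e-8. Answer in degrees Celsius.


Numerator = alpha*S*A_sun + Q_int = 0.371*1361*9.74 + 192.6 = 5110.6279 W
Denominator = eps*sigma*A_rad = 0.674*5.67e-8*10.07 = 3.8483311e-07 W/K^4
T^4 = 1.3280115e+10 K^4
T = 339.4693 K = 66.3193 C

66.3193 degrees Celsius


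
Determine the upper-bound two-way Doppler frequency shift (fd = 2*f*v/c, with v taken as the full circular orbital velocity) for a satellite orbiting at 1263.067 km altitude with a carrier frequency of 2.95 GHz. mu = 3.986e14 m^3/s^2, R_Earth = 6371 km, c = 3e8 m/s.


r = 7.634067e+06 m
v = sqrt(mu/r) = 7225.8786 m/s (worst-case radial velocity)
f = 2.95 GHz = 2.95e+09 Hz
fd = 2*f*v/c = 2*2.95e+09*7225.8786/3.0e+08
fd = 142108.9467 Hz

142108.9467 Hz


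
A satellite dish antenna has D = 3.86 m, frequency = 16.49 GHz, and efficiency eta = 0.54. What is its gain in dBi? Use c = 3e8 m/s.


lambda = c/f = 3e8 / 1.649e+10 = 0.01819284 m
G = eta*(pi*D/lambda)^2 = 0.54*(pi*3.86/0.01819284)^2
G = 239920.2561 (linear)
G = 10*log10(239920.2561) = 53.8007 dBi

53.8007 dBi


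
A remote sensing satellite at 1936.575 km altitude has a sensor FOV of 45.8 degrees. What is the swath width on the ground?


FOV = 45.8 deg = 0.7993608 rad
swath = 2 * alt * tan(FOV/2) = 2 * 1936.575 * tan(0.3996804)
swath = 2 * 1936.575 * 0.4224165
swath = 1636.0826 km

1636.0826 km


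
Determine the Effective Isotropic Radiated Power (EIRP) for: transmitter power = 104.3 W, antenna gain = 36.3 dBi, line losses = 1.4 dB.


Pt = 104.3 W = 20.1828 dBW
EIRP = Pt_dBW + Gt - losses = 20.1828 + 36.3 - 1.4 = 55.0828 dBW

55.0828 dBW


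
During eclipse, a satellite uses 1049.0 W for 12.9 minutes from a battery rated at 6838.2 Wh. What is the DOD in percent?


E_used = P * t / 60 = 1049.0 * 12.9 / 60 = 225.5350 Wh
DOD = E_used / E_total * 100 = 225.5350 / 6838.2 * 100
DOD = 3.2982 %

3.2982 %


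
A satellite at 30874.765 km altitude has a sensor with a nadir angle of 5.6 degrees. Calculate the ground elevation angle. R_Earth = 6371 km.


r = R_E + alt = 37245.7650 km
Law of sines in the satellite / Earth-center / ground-point triangle:
  sin(nadir)/R_E = sin(90 + el)/r  =>  cos(el) = (r/R_E)*sin(nadir)
cos(el) = (37245.7650 / 6371.0000) * sin(5.6 deg) = 0.5704834
el = arccos(0.5704834) = 55.2161 deg
(Earth-central angle = 90 - nadir - el = 29.1839 deg)

55.2161 degrees


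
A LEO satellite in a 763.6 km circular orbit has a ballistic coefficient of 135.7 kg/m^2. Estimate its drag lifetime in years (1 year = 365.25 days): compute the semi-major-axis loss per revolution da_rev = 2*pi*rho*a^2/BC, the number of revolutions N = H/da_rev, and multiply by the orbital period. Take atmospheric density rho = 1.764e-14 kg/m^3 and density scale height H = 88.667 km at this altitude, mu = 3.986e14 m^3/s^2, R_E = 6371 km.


a = R_E + alt = 7134.6000 km = 7.1346e+06 m
da_rev = 2*pi*rho*a^2/BC = 2*pi*1.764e-14*(7.1346e+06)^2/135.7 = 0.0415755363 m per revolution
N = H/da_rev = 88667.0000 m / 0.0415755363 m = 2.1326724e+06 revolutions
P = 2*pi*sqrt(a^3/mu) = 5997.4366 s
lifetime = N*P = 2.1326724e+06 * 5997.4366 = 1.2790568e+10 s = 148038.9776 days
years = 148038.9776 / 365.25 = 405.3086 years

405.3086 years


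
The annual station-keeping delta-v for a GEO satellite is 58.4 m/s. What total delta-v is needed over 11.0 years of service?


dV = rate * years = 58.4 * 11.0
dV = 642.4000 m/s

642.4000 m/s


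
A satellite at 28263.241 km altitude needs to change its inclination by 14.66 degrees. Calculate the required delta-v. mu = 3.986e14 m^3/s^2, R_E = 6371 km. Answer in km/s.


r = 34634.2410 km = 3.4634241e+07 m
V = sqrt(mu/r) = 3392.4684 m/s
di = 14.66 deg = 0.2558653 rad
dV = 2*V*sin(di/2) = 2*3392.4684*sin(0.1279326)
dV = 865.6490 m/s = 0.865649 km/s

0.8656 km/s


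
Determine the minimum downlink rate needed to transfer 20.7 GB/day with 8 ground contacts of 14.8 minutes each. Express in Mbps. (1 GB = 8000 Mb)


total contact time = 8 * 14.8 * 60 = 7104.0000 s
data = 20.7 GB = 165600.0000 Mb
rate = 165600.0000 / 7104.0000 = 23.3108 Mbps

23.3108 Mbps


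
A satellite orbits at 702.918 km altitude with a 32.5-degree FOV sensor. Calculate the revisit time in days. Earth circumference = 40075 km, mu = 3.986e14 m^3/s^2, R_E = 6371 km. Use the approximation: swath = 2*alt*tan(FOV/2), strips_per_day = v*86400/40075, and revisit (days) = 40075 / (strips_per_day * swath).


swath = 2*702.918*tan(0.283616) = 409.7638 km
v = sqrt(mu/r) = 7506.5198 m/s = 7.5065 km/s
strips/day = v*86400/40075 = 7.5065*86400/40075 = 16.1837
coverage/day = strips * swath = 16.1837 * 409.7638 = 6631.5105 km
revisit = 40075 / 6631.5105 = 6.0431 days

6.0431 days


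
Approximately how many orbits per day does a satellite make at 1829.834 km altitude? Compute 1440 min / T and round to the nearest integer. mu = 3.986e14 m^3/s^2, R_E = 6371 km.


r = 8.200834e+06 m
T = 2*pi*sqrt(r^3/mu) = 7390.9158 s = 123.1819 min
revs/day = 1440 / 123.1819 = 11.6900
Rounded: 12 revolutions per day

12 revolutions per day


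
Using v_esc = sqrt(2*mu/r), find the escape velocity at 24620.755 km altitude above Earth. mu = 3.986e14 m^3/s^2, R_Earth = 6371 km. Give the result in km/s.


r = 6371.0 + 24620.755 = 30991.7550 km = 3.0991755e+07 m
v_esc = sqrt(2*mu/r) = sqrt(2*3.986e14 / 3.0991755e+07)
v_esc = 5071.7818 m/s = 5.0718 km/s

5.0718 km/s


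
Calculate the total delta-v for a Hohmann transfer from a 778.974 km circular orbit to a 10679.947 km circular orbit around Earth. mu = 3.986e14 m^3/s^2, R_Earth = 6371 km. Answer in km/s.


r1 = 7149.9740 km = 7.149974e+06 m
r2 = 17050.9470 km = 1.7050947e+07 m
dv1 = sqrt(mu/r1)*(sqrt(2*r2/(r1+r2)) - 1) = 1396.6943 m/s
dv2 = sqrt(mu/r2)*(1 - sqrt(2*r1/(r1+r2))) = 1118.3780 m/s
total dv = |dv1| + |dv2| = 1396.6943 + 1118.3780 = 2515.0723 m/s = 2.5151 km/s

2.5151 km/s


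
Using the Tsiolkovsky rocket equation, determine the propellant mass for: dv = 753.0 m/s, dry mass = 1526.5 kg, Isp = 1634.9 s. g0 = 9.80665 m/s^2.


ve = Isp * g0 = 1634.9 * 9.80665 = 16032.892085 m/s
mass ratio = exp(dv/ve) = exp(753.0/16032.892085) = 1.04808632
m_prop = m_dry * (mr - 1) = 1526.5 * (1.04808632 - 1)
m_prop = 73.4038 kg

73.4038 kg


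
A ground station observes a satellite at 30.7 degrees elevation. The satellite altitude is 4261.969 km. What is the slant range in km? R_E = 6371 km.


h = 4261.969 km, el = 30.7 deg
d = -R_E*sin(el) + sqrt((R_E*sin(el))^2 + 2*R_E*h + h^2)
d = -6371.0000*sin(0.5358161) + sqrt((6371.0000*0.5105429)^2 + 2*6371.0000*4261.969 + 4261.969^2)
d = 5860.5217 km

5860.5217 km


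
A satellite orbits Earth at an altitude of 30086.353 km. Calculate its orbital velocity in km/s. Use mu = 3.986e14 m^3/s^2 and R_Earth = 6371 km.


r = R_E + alt = 6371.0 + 30086.353 = 36457.3530 km = 3.6457353e+07 m
v = sqrt(mu/r) = sqrt(3.986e14 / 3.6457353e+07) = 3306.5575 m/s = 3.3066 km/s

3.3066 km/s


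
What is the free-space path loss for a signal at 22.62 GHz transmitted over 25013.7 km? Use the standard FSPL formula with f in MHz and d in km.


f = 22.62 GHz = 22620.0000 MHz
d = 25013.7 km
FSPL = 32.44 + 20*log10(22620.0000) + 20*log10(25013.7)
FSPL = 32.44 + 87.0899 + 87.9636
FSPL = 207.4934 dB

207.4934 dB


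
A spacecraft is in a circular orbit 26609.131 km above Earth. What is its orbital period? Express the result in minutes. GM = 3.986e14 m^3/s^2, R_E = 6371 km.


r = 32980.1310 km = 3.2980131e+07 m
T = 2*pi*sqrt(r^3/mu) = 2*pi*sqrt(3.5872127e+22 / 3.986e14)
T = 59605.9735 s = 993.4329 min

993.4329 minutes


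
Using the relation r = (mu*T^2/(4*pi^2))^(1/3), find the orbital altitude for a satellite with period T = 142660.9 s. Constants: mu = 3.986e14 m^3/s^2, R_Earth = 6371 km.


T = 142660.9 s
r = (mu*T^2/(4*pi^2))^(1/3) = (3.986e14 * 142660.9^2 / (4*pi^2))^(1/3)
r = 5.9010482e+07 m = 59010.4816 km
alt = r - R_E = 59010.4816 - 6371 = 52639.4816 km

52639.4816 km


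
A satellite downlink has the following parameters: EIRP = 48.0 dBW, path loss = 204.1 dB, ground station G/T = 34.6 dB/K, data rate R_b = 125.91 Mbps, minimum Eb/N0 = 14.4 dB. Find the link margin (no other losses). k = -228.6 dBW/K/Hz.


C/N0 = EIRP - FSPL + G/T - k = 48.0 - 204.1 + 34.6 - (-228.6)
C/N0 = 107.1000 dB-Hz
R_b = 125.91 Mbps = 1.2591e+08 bps -> 10*log10(R_b) = 81.0006 dB-Hz
Eb/N0 = C/N0 - 10*log10(R_b) = 107.1000 - 81.0006 = 26.0994 dB
Margin = Eb/N0 - Eb/N0_req = 26.0994 - 14.4 = 11.6994 dB (link closes)

11.6994 dB


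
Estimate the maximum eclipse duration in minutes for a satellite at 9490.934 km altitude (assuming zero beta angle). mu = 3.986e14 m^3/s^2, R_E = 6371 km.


r = 15861.9340 km
T = 331.3555 min
Eclipse fraction = arcsin(R_E/r)/pi = arcsin(6371.0000/15861.9340)/pi
= arcsin(0.4016534)/pi = 0.1315643
Eclipse duration = 0.1315643 * 331.3555 = 43.5946 min

43.5946 minutes


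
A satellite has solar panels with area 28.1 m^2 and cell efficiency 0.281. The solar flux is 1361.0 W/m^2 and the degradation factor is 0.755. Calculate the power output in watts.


P = area * eta * S * degradation
P = 28.1 * 0.281 * 1361.0 * 0.755
P = 8113.6770 W

8113.6770 W
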